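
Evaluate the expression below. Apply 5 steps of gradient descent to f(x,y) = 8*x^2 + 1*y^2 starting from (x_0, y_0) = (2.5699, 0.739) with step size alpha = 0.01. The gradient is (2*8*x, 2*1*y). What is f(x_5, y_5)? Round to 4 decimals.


Gradient descent on f(x,y) = 8*x^2 + 1*y^2.
Starting point: (2.5699, 0.739), alpha = 0.01
Step 1: grad_x = 2*8*2.5699 = 41.1184, grad_y = 2*1*0.739 = 1.478
  x_1 = 2.5699 - 0.01*41.1184 = 2.1587
  y_1 = 0.739 - 0.01*1.478 = 0.7242
Step 2: grad_x = 2*8*2.1587 = 34.5395, grad_y = 2*1*0.7242 = 1.4484
  x_2 = 2.1587 - 0.01*34.5395 = 1.8133
  y_2 = 0.7242 - 0.01*1.4484 = 0.7097
Step 3: grad_x = 2*8*1.8133 = 29.0131, grad_y = 2*1*0.7097 = 1.4195
  x_3 = 1.8133 - 0.01*29.0131 = 1.5232
  y_3 = 0.7097 - 0.01*1.4195 = 0.6955
Step 4: grad_x = 2*8*1.5232 = 24.371, grad_y = 2*1*0.6955 = 1.3911
  x_4 = 1.5232 - 0.01*24.371 = 1.2795
  y_4 = 0.6955 - 0.01*1.3911 = 0.6816
Step 5: grad_x = 2*8*1.2795 = 20.4717, grad_y = 2*1*0.6816 = 1.3633
  x_5 = 1.2795 - 0.01*20.4717 = 1.0748
  y_5 = 0.6816 - 0.01*1.3633 = 0.668
f(1.0748, 0.668) = 8*1.0748^2 + 1*0.668^2 = 9.6871


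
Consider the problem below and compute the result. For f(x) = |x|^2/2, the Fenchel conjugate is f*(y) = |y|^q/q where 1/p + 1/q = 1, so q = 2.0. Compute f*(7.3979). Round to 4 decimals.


The conjugate exponent q satisfies 1/p + 1/q = 1.
p = 2, so q = 2/(2 - 1) = 2.0
|y|^q = 7.3979^2.0 = 54.7289
f*(7.3979) = 54.7289 / 2.0 = 27.3645


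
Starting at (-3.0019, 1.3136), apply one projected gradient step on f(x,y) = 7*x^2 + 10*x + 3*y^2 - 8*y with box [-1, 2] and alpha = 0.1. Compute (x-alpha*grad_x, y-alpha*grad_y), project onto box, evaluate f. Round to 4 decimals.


Step 1: Compute gradient at (-3.0019, 1.3136).
grad_x = 2*7*-3.0019 + 10 = -32.0266
grad_y = 2*3*1.3136 - 8 = -0.1184
Step 2: Gradient step.
x_raw = -3.0019 - 0.1*-32.0266 = 0.2008
y_raw = 1.3136 - 0.1*-0.1184 = 1.3254
Step 3: Project onto [-1, 2].
x_proj = clip(0.2008) = 0.2008
y_proj = clip(1.3254) = 1.3254
Step 4: Evaluate f.
f(0.2008, 1.3254) = -3.0434


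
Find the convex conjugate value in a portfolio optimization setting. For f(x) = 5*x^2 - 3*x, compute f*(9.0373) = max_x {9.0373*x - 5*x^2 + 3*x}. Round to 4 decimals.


f*(y) = sup_x {y*x - a*x^2 - b*x} = sup_x {(y-b)*x - a*x^2}
FOC: (y - b) - 2a*x = 0 => x* = (y - b)/(2a)
x* = (9.0373 + 3)/(2*5) = 1.2037
f*(9.0373) = (y-b)^2/(4a) = (9.0373 + 3)^2/(4*5)
= 144.8966/20 = 7.2448


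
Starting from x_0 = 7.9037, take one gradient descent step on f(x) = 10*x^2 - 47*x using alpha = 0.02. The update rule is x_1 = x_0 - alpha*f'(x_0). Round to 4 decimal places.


We compute the gradient at x_0 and apply the update.
f'(x) = 20*x - 47
f'(7.9037) = 20*7.9037 - 47 = 111.074
x_1 = 7.9037 - 0.02*111.074 = 5.6822


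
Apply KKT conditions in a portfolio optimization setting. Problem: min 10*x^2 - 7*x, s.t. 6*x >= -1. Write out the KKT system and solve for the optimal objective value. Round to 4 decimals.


Step 1: Try lambda = 0 (constraint inactive).
Stationarity: 2*10*x - 7 = 0
x* = 7/(2*10) = 0.35
Check constraint: 6*0.35 = 2.1 >= -1 -- satisfied.
Step 2: Compute optimal value.
f(x*) = 10*0.35^2 - 7*0.35 = -1.225


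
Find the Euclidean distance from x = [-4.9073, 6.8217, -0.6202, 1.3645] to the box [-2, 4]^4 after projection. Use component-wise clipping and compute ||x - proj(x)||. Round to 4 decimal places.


Project each component onto [-2, 4].
clip(-4.9073) = -2.0, clip(6.8217) = 4.0, clip(-0.6202) = -0.6202, clip(1.3645) = 1.3645
Projection = [-2.0, 4.0, -0.6202, 1.3645]
Squared diffs: [8.4524, 7.962, 0.0, 0.0]
Distance = sqrt(16.4144) = 4.0515


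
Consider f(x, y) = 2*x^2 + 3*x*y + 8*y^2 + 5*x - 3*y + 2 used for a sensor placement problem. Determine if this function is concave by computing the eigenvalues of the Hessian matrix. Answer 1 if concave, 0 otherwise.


The Hessian of f(x,y) = 2*x^2 + 3*x*y + 8*y^2 + 5*x - 3*y + 2 is:
H = [[4, 3], [3, 16]]
Trace = 4 + 16 = 20
Determinant = 4*16 - (3)^2 = 55
Discriminant = (20)^2 - 4*55 = 180.0
Eigenvalues: lambda_1 = 3.2918, lambda_2 = 16.7082
The function is not concave.

0


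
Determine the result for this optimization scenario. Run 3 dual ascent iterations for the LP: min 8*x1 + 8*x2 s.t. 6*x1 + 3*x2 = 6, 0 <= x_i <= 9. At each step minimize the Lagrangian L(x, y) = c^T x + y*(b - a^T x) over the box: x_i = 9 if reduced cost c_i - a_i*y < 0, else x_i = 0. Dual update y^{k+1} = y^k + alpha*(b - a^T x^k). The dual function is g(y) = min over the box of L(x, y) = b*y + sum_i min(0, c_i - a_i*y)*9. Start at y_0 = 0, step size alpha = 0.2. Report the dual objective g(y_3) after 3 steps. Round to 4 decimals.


Dual ascent for LP: min 8*x1 + 8*x2, 6*x1 + 3*x2 = 6, 0 <= x_i <= 9
Step 1: y^k = 0.0, reduced costs: (8.0, 8.0)
  x^k = (0.0, 0.0), subgradient = b - a^T x = 6.0
  y^{k+1} = 0.0 + 0.2*6.0 = 1.2
Step 2: y^k = 1.2, reduced costs: (0.8, 4.4)
  x^k = (0.0, 0.0), subgradient = b - a^T x = 6.0
  y^{k+1} = 1.2 + 0.2*6.0 = 2.4
Step 3: y^k = 2.4, reduced costs: (-6.4, 0.8)
  x^k = (9.0, 0.0), subgradient = b - a^T x = -48.0
  y^{k+1} = 2.4 + 0.2*-48.0 = -7.2
Dual objective at y_3 = -7.2: reduced costs (51.2, 29.6), box minimizer x = (0.0, 0.0)
g(y_3) = b*y + (c1 - a1*y)*x1 + (c2 - a2*y)*x2 = 6*(-7.2) + 51.2*0.0 + 29.6*0.0 = -43.2 + 0.0 + 0.0 = -43.2


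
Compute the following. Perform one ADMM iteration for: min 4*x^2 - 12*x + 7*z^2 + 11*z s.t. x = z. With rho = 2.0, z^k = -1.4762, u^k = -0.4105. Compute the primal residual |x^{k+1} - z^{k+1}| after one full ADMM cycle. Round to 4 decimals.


ADMM iteration with rho = 2.0, z^k = -1.4762, u^k = -0.4105
Step 1: x-update.
Minimize 4*x^2 - 12*x + (2.0/2)*(x + 1.4762 - 0.4105)^2
FOC: (2*4 + 2.0)*x = 12 + 2.0*(-1.4762 + 0.4105)
x^{k+1} = 0.9869
Step 2: z-update.
Minimize 7*z^2 + 11*z + (2.0/2)*(0.9869 - z - 0.4105)^2
FOC: (2*7 + 2.0)*z = -11 + 2.0*(0.9869 - 0.4105)
z^{k+1} = -0.6155
Step 3: u-update.
u^{k+1} = -0.4105 + 0.9869 + 0.6155 = 1.1918
Step 4: Primal residual = |0.9869 + 0.6155| = 1.6023


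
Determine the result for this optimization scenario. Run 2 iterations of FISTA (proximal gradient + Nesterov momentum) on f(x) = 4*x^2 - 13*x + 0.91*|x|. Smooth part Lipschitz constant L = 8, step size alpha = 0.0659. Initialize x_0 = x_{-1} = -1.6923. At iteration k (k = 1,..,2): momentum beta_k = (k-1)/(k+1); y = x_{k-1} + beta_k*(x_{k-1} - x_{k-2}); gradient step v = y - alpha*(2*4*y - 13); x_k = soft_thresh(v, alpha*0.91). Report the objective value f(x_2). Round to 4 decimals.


FISTA on f(x) = 4*x^2 - 13*x + 0.91*|x|
L = 8, alpha = 0.0659
Iteration 1: beta = 0.0, y = -1.6923 + 0.0*(-1.6923 + 1.6923) = -1.6923
  grad(y) = -26.5384, v = y - alpha*grad = 0.0566
  prox(v) = soft_thresh(0.0566, 0.06) = 0.0
Iteration 2: beta = 0.3333, y = 0.0 + 0.3333*(0.0 + 1.6923) = 0.5641
  grad(y) = -8.4872, v = y - alpha*grad = 1.1234
  prox(v) = soft_thresh(1.1234, 0.06) = 1.0634
f(x_2) = 4*1.0634^2 - 13*1.0634 + 0.91*|1.0634| = -8.3334


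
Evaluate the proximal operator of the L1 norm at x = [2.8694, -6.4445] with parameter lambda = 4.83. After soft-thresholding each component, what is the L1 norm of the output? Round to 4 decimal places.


Soft-thresholding with lambda = 4.83:
prox(2.8694) = sign(2.8694)*max(|2.8694| - 4.83, 0) = 0.0
prox(-6.4445) = sign(-6.4445)*max(|-6.4445| - 4.83, 0) = -1.6145
prox(x) = [0.0, -1.6145]
||prox(x)||_1 = 0.0 + 1.6145 = 1.6145


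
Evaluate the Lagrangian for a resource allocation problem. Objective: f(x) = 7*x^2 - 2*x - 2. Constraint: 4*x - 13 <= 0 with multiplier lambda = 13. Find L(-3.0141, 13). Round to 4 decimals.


Step 1: Evaluate f(x).
f(-3.0141) = 7*(-3.0141)^2 - 2*(-3.0141) - 2 = 67.6218
Step 2: Evaluate g(x).
g(-3.0141) = 4*-3.0141 - 13 = -25.0564
Step 3: Compute Lagrangian.
L = 67.6218 + 13*-25.0564 = -258.1114


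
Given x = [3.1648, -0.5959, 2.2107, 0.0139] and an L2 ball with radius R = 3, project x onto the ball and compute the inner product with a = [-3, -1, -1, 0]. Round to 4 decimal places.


Step 1: Compute ||x|| (intermediates to 6 decimals).
||x|| = sqrt(3.1648^2 + (-0.5959)^2 + 2.2107^2 + 0.0139^2) = 3.906206
Step 2: Project.
Since ||x|| > R, scale = R/||x|| = 3/3.906206 = 0.768009, proj(x) = scale * x
proj(x) = [2.430595, -0.457657, 1.697837, 0.010675]
Step 3: Dot product.
a^T * proj(x) = -3*2.430595 - 1*(-0.457657) - 1*1.697837 + 0*0.010675 = -8.532


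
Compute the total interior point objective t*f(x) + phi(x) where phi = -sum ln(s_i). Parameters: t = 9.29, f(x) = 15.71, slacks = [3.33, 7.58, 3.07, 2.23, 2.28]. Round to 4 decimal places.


Step 1: Compute log-barrier.
ln values: [1.203, 2.0255, 1.1217, 0.802, 0.8242]
phi = -(1.203 + 2.0255 + 1.1217 + 0.802 + 0.8242) = -5.9763
Step 2: Compute augmented objective.
t*f(x) = 9.29*15.71 = 145.9459
Total = 145.9459 - 5.9763 = 139.9696


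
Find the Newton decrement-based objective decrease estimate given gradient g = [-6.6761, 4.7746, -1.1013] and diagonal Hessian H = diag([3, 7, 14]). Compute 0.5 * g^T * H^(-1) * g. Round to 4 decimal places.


Step 1: H is diagonal, so H^(-1) * g = [-2.2254, 0.6821, -0.0787].
Step 2: g^T H^(-1) g = sum_i g_i^2 / H_ii
  = (-6.6761)^2/3 + (4.7746)^2/7 + (-1.1013)^2/14
  = 14.8568 + 3.2567 + 0.0866 = 18.2001
Step 3: Objective decrease = 0.5 * g^T H^(-1) g = 9.1


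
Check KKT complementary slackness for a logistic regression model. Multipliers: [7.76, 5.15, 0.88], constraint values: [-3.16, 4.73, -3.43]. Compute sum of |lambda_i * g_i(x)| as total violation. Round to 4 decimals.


KKT complementary slackness check:
lambda_1 * g_1 = 7.76 * -3.16 = -24.5216
lambda_2 * g_2 = 5.15 * 4.73 = 24.3595
lambda_3 * g_3 = 0.88 * -3.43 = -3.0184
Total violation = 24.5216 + 24.3595 + 3.0184 = 51.8995


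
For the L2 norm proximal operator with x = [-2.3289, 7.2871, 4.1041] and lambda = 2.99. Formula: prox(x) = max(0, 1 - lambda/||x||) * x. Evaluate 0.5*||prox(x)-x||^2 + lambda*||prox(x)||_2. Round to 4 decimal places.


Step 1: Compute ||x||.
||x|| = 8.6815
Step 2: Compute scaling factor.
scale = max(0, 1 - 2.99/8.6815) = 0.6556
Step 3: prox(x) = [-1.5268, 4.7774, 2.6906]
||prox(x)|| = 5.6915
Step 4: Proximal objective.
0.5*||prox-x||^2 = 4.4701
lambda*||prox|| = 17.0176
Total = 21.4878


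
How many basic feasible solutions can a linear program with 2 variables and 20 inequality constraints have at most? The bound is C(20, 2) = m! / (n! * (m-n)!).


Each vertex corresponds to some choice of n active constraints out of m, so the number of vertices is at most C(m, n) = m! / (n!(m-n)!).
m = 20, n = 2
Numerator: 20 * 19
Denominator: 2! = 2
C(20, 2) = 190


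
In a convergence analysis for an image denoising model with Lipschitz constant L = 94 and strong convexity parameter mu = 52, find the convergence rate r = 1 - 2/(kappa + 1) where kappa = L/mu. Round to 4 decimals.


Step 1: Compute the condition number.
kappa = L/mu = 94/52 = 1.8077
Step 2: Compute the convergence rate.
r = 1 - 2/(kappa + 1) = 1 - 2*mu/(L + mu) = (L - mu)/(L + mu) = 42/146 = 0.2877


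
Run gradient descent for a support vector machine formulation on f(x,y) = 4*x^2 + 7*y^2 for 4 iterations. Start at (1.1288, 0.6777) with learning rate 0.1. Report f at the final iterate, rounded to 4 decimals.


Gradient descent on f(x,y) = 4*x^2 + 7*y^2.
Starting point: (1.1288, 0.6777), alpha = 0.1
Step 1: grad_x = 2*4*1.1288 = 9.0304, grad_y = 2*7*0.6777 = 9.4878
  x_1 = 1.1288 - 0.1*9.0304 = 0.2258
  y_1 = 0.6777 - 0.1*9.4878 = -0.2711
Step 2: grad_x = 2*4*0.2258 = 1.8061, grad_y = 2*7*-0.2711 = -3.7951
  x_2 = 0.2258 - 0.1*1.8061 = 0.0452
  y_2 = -0.2711 - 0.1*-3.7951 = 0.1084
Step 3: grad_x = 2*4*0.0452 = 0.3612, grad_y = 2*7*0.1084 = 1.518
  x_3 = 0.0452 - 0.1*0.3612 = 0.009
  y_3 = 0.1084 - 0.1*1.518 = -0.0434
Step 4: grad_x = 2*4*0.009 = 0.0722, grad_y = 2*7*-0.0434 = -0.6072
  x_4 = 0.009 - 0.1*0.0722 = 0.0018
  y_4 = -0.0434 - 0.1*-0.6072 = 0.0173
f(0.0018, 0.0173) = 4*0.0018^2 + 7*0.0173^2 = 0.0021


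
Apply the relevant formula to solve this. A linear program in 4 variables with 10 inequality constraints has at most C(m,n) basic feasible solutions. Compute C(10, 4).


Each vertex corresponds to some choice of n active constraints out of m, so the number of vertices is at most C(m, n) = m! / (n!(m-n)!).
m = 10, n = 4
Numerator: 10 * 9 * 8 * 7
Denominator: 4! = 24
C(10, 4) = 210


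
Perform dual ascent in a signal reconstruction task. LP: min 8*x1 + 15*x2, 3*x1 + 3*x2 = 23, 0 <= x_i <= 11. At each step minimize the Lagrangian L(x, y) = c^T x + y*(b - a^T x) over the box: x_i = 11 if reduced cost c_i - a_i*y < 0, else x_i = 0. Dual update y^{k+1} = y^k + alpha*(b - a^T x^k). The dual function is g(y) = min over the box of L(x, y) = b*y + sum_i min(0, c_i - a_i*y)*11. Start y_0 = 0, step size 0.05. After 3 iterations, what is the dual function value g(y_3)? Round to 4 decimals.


Dual ascent for LP: min 8*x1 + 15*x2, 3*x1 + 3*x2 = 23, 0 <= x_i <= 11
Step 1: y^k = 0.0, reduced costs: (8.0, 15.0)
  x^k = (0.0, 0.0), subgradient = b - a^T x = 23.0
  y^{k+1} = 0.0 + 0.05*23.0 = 1.15
Step 2: y^k = 1.15, reduced costs: (4.55, 11.55)
  x^k = (0.0, 0.0), subgradient = b - a^T x = 23.0
  y^{k+1} = 1.15 + 0.05*23.0 = 2.3
Step 3: y^k = 2.3, reduced costs: (1.1, 8.1)
  x^k = (0.0, 0.0), subgradient = b - a^T x = 23.0
  y^{k+1} = 2.3 + 0.05*23.0 = 3.45
Dual objective at y_3 = 3.45: reduced costs (-2.35, 4.65), box minimizer x = (11.0, 0.0)
g(y_3) = b*y + (c1 - a1*y)*x1 + (c2 - a2*y)*x2 = 23*3.45 + (-2.35)*11.0 + 4.65*0.0 = 79.35 - 25.85 + 0.0 = 53.5


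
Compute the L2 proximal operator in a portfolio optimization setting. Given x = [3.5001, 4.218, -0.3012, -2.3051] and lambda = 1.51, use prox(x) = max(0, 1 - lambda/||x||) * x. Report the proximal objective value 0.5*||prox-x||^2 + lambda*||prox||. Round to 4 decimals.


Step 1: Compute ||x||.
||x|| = 5.9537
Step 2: Compute scaling factor.
scale = max(0, 1 - 1.51/5.9537) = 0.7464
Step 3: prox(x) = [2.6124, 3.1482, -0.2248, -1.7205]
||prox(x)|| = 4.4437
Step 4: Proximal objective.
0.5*||prox-x||^2 = 1.1401
lambda*||prox|| = 6.71
Total = 7.85


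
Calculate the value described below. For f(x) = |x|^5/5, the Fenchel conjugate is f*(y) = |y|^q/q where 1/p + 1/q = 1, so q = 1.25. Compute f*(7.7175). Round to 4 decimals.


The conjugate exponent q satisfies 1/p + 1/q = 1.
p = 5, so q = 5/(5 - 1) = 1.25
|y|^q = 7.7175^1.25 = 12.8631
f*(7.7175) = 12.8631 / 1.25 = 10.2905


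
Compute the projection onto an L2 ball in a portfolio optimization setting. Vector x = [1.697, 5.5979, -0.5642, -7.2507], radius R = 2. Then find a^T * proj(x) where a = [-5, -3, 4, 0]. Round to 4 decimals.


Step 1: Compute ||x|| (intermediates to 6 decimals).
||x|| = sqrt(1.697^2 + 5.5979^2 + (-0.5642)^2 + (-7.2507)^2) = 9.333127
Step 2: Project.
Since ||x|| > R, scale = R/||x|| = 2/9.333127 = 0.21429, proj(x) = scale * x
proj(x) = [0.36365, 1.199574, -0.120902, -1.553753]
Step 3: Dot product.
a^T * proj(x) = -5*0.36365 - 3*1.199574 + 4*(-0.120902) + 0*(-1.553753) = -5.9006


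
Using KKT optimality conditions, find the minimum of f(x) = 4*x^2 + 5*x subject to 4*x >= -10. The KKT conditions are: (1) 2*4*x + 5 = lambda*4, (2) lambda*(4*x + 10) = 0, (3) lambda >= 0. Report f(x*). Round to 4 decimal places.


Step 1: Try lambda = 0 (constraint inactive).
Stationarity: 2*4*x + 5 = 0
x* = -5/(2*4) = -0.625
Check constraint: 4*-0.625 = -2.5 >= -10 -- satisfied.
Step 2: Compute optimal value.
f(x*) = 4*(-0.625)^2 + 5*(-0.625) = -1.5625


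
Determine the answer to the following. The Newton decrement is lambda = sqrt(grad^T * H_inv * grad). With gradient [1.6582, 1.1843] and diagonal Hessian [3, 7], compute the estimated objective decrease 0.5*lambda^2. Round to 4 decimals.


Step 1: H is diagonal, so H^(-1) * g = [0.5527, 0.1692].
Step 2: g^T H^(-1) g = sum_i g_i^2 / H_ii
  = (1.6582)^2/3 + (1.1843)^2/7
  = 0.9165 + 0.2004 = 1.1169
Step 3: Objective decrease = 0.5 * g^T H^(-1) g = 0.5585


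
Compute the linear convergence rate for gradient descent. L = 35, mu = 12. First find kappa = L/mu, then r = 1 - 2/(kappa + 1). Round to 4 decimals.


Step 1: Compute the condition number.
kappa = L/mu = 35/12 = 2.9167
Step 2: Compute the convergence rate.
r = 1 - 2/(kappa + 1) = 1 - 2*mu/(L + mu) = (L - mu)/(L + mu) = 23/47 = 0.4894


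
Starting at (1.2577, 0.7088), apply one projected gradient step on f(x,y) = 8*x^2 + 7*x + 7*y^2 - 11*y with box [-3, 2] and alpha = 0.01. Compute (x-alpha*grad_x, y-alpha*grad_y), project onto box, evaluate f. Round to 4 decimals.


Step 1: Compute gradient at (1.2577, 0.7088).
grad_x = 2*8*1.2577 + 7 = 27.1232
grad_y = 2*7*0.7088 - 11 = -1.0768
Step 2: Gradient step.
x_raw = 1.2577 - 0.01*27.1232 = 0.9865
y_raw = 0.7088 - 0.01*-1.0768 = 0.7196
Step 3: Project onto [-3, 2].
x_proj = clip(0.9865) = 0.9865
y_proj = clip(0.7196) = 0.7196
Step 4: Evaluate f.
f(0.9865, 0.7196) = 10.3994


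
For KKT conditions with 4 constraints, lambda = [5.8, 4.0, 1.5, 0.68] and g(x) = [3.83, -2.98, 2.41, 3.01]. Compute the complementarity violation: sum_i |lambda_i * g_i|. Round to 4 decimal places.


KKT complementary slackness check:
lambda_1 * g_1 = 5.8 * 3.83 = 22.214
lambda_2 * g_2 = 4.0 * -2.98 = -11.92
lambda_3 * g_3 = 1.5 * 2.41 = 3.615
lambda_4 * g_4 = 0.68 * 3.01 = 2.0468
Total violation = 22.214 + 11.92 + 3.615 + 2.0468 = 39.7958


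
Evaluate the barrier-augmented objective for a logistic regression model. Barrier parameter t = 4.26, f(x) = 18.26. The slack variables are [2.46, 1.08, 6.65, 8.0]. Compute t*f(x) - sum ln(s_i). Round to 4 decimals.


Step 1: Compute log-barrier.
ln values: [0.9002, 0.077, 1.8946, 2.0794]
phi = -(0.9002 + 0.077 + 1.8946 + 2.0794) = -4.9512
Step 2: Compute augmented objective.
t*f(x) = 4.26*18.26 = 77.7876
Total = 77.7876 - 4.9512 = 72.8364


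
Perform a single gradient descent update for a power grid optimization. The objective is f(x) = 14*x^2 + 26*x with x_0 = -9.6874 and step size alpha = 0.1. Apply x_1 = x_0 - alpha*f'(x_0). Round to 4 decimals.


We compute the gradient at x_0 and apply the update.
f'(x) = 28*x + 26
f'(-9.6874) = 28*-9.6874 + 26 = -245.2472
x_1 = -9.6874 - 0.1*-245.2472 = 14.8373


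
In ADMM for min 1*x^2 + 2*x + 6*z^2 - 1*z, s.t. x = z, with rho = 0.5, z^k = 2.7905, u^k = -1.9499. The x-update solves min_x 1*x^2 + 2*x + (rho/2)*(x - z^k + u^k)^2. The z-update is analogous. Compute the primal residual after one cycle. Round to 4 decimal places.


ADMM iteration with rho = 0.5, z^k = 2.7905, u^k = -1.9499
Step 1: x-update.
Minimize 1*x^2 + 2*x + (0.5/2)*(x - 2.7905 - 1.9499)^2
FOC: (2*1 + 0.5)*x = -2 + 0.5*(2.7905 + 1.9499)
x^{k+1} = 0.1481
Step 2: z-update.
Minimize 6*z^2 - 1*z + (0.5/2)*(0.1481 - z - 1.9499)^2
FOC: (2*6 + 0.5)*z = 1 + 0.5*(0.1481 - 1.9499)
z^{k+1} = 0.0079
Step 3: u-update.
u^{k+1} = -1.9499 + 0.1481 - 0.0079 = -1.8097
Step 4: Primal residual = |0.1481 - 0.0079| = 0.1402


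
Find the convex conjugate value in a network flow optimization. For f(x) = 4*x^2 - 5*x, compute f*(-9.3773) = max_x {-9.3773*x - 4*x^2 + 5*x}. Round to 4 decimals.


f*(y) = sup_x {y*x - a*x^2 - b*x} = sup_x {(y-b)*x - a*x^2}
FOC: (y - b) - 2a*x = 0 => x* = (y - b)/(2a)
x* = (-9.3773 + 5)/(2*4) = -0.5472
f*(-9.3773) = (y-b)^2/(4a) = (-9.3773 + 5)^2/(4*4)
= 19.1608/16 = 1.1975


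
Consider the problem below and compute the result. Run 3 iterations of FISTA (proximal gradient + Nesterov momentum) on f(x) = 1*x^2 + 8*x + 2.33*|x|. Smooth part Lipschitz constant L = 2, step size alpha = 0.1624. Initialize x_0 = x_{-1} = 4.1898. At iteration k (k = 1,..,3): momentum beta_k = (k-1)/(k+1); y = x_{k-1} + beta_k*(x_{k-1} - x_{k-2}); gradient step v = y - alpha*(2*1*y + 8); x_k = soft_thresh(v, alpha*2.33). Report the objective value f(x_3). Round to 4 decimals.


FISTA on f(x) = 1*x^2 + 8*x + 2.33*|x|
L = 2, alpha = 0.1624
Iteration 1: beta = 0.0, y = 4.1898 + 0.0*(4.1898 - 4.1898) = 4.1898
  grad(y) = 16.3796, v = y - alpha*grad = 1.5298
  prox(v) = soft_thresh(1.5298, 0.3784) = 1.1514
Iteration 2: beta = 0.3333, y = 1.1514 + 0.3333*(1.1514 - 4.1898) = 0.1385
  grad(y) = 8.2771, v = y - alpha*grad = -1.2057
  prox(v) = soft_thresh(-1.2057, 0.3784) = -0.8273
Iteration 3: beta = 0.5, y = -0.8273 + 0.5*(-0.8273 - 1.1514) = -1.8166
  grad(y) = 4.3669, v = y - alpha*grad = -2.5257
  prox(v) = soft_thresh(-2.5257, 0.3784) = -2.1474
f(x_3) = 1*(-2.1474)^2 + 8*(-2.1474) + 2.33*|-2.1474| = -7.5644


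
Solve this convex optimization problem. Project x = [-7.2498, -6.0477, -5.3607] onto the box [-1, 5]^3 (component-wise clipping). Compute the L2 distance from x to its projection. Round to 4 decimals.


Project each component onto [-1, 5].
clip(-7.2498) = -1.0, clip(-6.0477) = -1.0, clip(-5.3607) = -1.0
Projection = [-1.0, -1.0, -1.0]
Squared diffs: [39.06, 25.4793, 19.0157]
Distance = sqrt(83.555) = 9.1408


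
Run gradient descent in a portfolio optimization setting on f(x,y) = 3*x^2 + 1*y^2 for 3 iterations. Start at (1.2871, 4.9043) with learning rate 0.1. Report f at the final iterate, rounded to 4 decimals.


Gradient descent on f(x,y) = 3*x^2 + 1*y^2.
Starting point: (1.2871, 4.9043), alpha = 0.1
Step 1: grad_x = 2*3*1.2871 = 7.7226, grad_y = 2*1*4.9043 = 9.8086
  x_1 = 1.2871 - 0.1*7.7226 = 0.5148
  y_1 = 4.9043 - 0.1*9.8086 = 3.9234
Step 2: grad_x = 2*3*0.5148 = 3.089, grad_y = 2*1*3.9234 = 7.8469
  x_2 = 0.5148 - 0.1*3.089 = 0.2059
  y_2 = 3.9234 - 0.1*7.8469 = 3.1388
Step 3: grad_x = 2*3*0.2059 = 1.2356, grad_y = 2*1*3.1388 = 6.2775
  x_3 = 0.2059 - 0.1*1.2356 = 0.0824
  y_3 = 3.1388 - 0.1*6.2775 = 2.511
f(0.0824, 2.511) = 3*0.0824^2 + 1*2.511^2 = 6.3255


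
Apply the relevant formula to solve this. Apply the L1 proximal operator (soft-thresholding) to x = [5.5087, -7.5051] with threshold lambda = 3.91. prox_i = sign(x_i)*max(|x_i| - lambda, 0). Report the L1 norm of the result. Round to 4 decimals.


Soft-thresholding with lambda = 3.91:
prox(5.5087) = sign(5.5087)*max(|5.5087| - 3.91, 0) = 1.5987
prox(-7.5051) = sign(-7.5051)*max(|-7.5051| - 3.91, 0) = -3.5951
prox(x) = [1.5987, -3.5951]
||prox(x)||_1 = 1.5987 + 3.5951 = 5.1938


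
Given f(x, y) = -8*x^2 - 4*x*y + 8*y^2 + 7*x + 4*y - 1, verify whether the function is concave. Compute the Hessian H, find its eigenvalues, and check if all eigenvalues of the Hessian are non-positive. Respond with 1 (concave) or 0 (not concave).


The Hessian of f(x,y) = -8*x^2 - 4*x*y + 8*y^2 + 7*x + 4*y - 1 is:
H = [[-16, -4], [-4, 16]]
Trace = -16 + 16 = 0
Determinant = -16*16 - (-4)^2 = -272
Discriminant = (0)^2 - 4*-272 = 1088.0
Eigenvalues: lambda_1 = -16.4924, lambda_2 = 16.4924
The function is not concave.

0


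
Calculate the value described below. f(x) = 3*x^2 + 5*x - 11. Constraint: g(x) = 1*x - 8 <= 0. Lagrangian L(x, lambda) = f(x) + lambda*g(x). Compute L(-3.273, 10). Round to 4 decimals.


Step 1: Evaluate f(x).
f(-3.273) = 3*(-3.273)^2 + 5*(-3.273) - 11 = 4.7726
Step 2: Evaluate g(x).
g(-3.273) = 1*-3.273 - 8 = -11.273
Step 3: Compute Lagrangian.
L = 4.7726 + 10*-11.273 = -107.9574


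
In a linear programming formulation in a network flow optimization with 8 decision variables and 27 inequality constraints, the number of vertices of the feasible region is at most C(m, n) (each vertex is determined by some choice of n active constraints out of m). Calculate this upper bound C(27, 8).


Each vertex corresponds to some choice of n active constraints out of m, so the number of vertices is at most C(m, n) = m! / (n!(m-n)!).
m = 27, n = 8
Numerator: 27 * 26 * 25 * 24 * 23 * 22 * 21 * 20
Denominator: 8! = 40320
C(27, 8) = 2220075


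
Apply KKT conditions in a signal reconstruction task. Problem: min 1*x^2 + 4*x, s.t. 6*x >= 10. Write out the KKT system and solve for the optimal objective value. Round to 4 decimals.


Step 1: Try lambda = 0 (constraint inactive).
x_unc = -4/(2*1) = -2.0
Check: 6*-2.0 = -12.0 < 10 -- violated!
Step 2: Constraint must be active: 6*x = 10
x* = 10/6 = 5/3 = 1.6667 (rounded; the exact value 5/3 is used below)
lambda = (2*1*(5/3) + 4)/6 = 1.2222
Step 3: Compute optimal value.
f(x*) = 1*(5/3)^2 + 4*(5/3) = 9.4444


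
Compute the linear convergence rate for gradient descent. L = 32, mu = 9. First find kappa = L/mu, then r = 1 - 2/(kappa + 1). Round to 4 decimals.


Step 1: Compute the condition number.
kappa = L/mu = 32/9 = 3.5556
Step 2: Compute the convergence rate.
r = 1 - 2/(kappa + 1) = 1 - 2*mu/(L + mu) = (L - mu)/(L + mu) = 23/41 = 0.561


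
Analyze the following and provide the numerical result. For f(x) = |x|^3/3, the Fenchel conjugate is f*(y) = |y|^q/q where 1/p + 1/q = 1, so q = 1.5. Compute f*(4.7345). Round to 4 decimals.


The conjugate exponent q satisfies 1/p + 1/q = 1.
p = 3, so q = 3/(3 - 1) = 1.5
|y|^q = 4.7345^1.5 = 10.3018
f*(4.7345) = 10.3018 / 1.5 = 6.8678


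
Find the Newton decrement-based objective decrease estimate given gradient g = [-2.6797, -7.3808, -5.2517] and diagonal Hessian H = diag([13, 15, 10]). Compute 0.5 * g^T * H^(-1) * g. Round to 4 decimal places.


Step 1: H is diagonal, so H^(-1) * g = [-0.2061, -0.4921, -0.5252].
Step 2: g^T H^(-1) g = sum_i g_i^2 / H_ii
  = (-2.6797)^2/13 + (-7.3808)^2/15 + (-5.2517)^2/10
  = 0.5524 + 3.6317 + 2.758 = 6.9422
Step 3: Objective decrease = 0.5 * g^T H^(-1) g = 3.4711


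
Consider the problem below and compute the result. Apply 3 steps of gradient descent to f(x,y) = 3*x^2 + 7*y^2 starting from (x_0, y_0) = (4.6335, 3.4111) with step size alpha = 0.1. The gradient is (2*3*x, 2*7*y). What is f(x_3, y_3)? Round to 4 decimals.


Gradient descent on f(x,y) = 3*x^2 + 7*y^2.
Starting point: (4.6335, 3.4111), alpha = 0.1
Step 1: grad_x = 2*3*4.6335 = 27.801, grad_y = 2*7*3.4111 = 47.7554
  x_1 = 4.6335 - 0.1*27.801 = 1.8534
  y_1 = 3.4111 - 0.1*47.7554 = -1.3644
Step 2: grad_x = 2*3*1.8534 = 11.1204, grad_y = 2*7*-1.3644 = -19.1022
  x_2 = 1.8534 - 0.1*11.1204 = 0.7414
  y_2 = -1.3644 - 0.1*-19.1022 = 0.5458
Step 3: grad_x = 2*3*0.7414 = 4.4482, grad_y = 2*7*0.5458 = 7.6409
  x_3 = 0.7414 - 0.1*4.4482 = 0.2965
  y_3 = 0.5458 - 0.1*7.6409 = -0.2183
f(0.2965, -0.2183) = 3*0.2965^2 + 7*(-0.2183)^2 = 0.5974


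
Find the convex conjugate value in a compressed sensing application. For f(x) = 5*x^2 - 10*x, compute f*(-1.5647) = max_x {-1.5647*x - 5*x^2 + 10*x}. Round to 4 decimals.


f*(y) = sup_x {y*x - a*x^2 - b*x} = sup_x {(y-b)*x - a*x^2}
FOC: (y - b) - 2a*x = 0 => x* = (y - b)/(2a)
x* = (-1.5647 + 10)/(2*5) = 0.8435
f*(-1.5647) = (y-b)^2/(4a) = (-1.5647 + 10)^2/(4*5)
= 71.1543/20 = 3.5577


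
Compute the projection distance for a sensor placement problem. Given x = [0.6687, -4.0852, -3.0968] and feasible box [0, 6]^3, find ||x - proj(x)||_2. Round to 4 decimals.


Project each component onto [0, 6].
clip(0.6687) = 0.6687, clip(-4.0852) = 0.0, clip(-3.0968) = 0.0
Projection = [0.6687, 0.0, 0.0]
Squared diffs: [0.0, 16.6889, 9.5902]
Distance = sqrt(26.2791) = 5.1263


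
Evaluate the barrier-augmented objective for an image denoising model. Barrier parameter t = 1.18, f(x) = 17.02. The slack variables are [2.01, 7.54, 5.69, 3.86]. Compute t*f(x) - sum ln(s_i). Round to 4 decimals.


Step 1: Compute log-barrier.
ln values: [0.6981, 2.0202, 1.7387, 1.3507]
phi = -(0.6981 + 2.0202 + 1.7387 + 1.3507) = -5.8077
Step 2: Compute augmented objective.
t*f(x) = 1.18*17.02 = 20.0836
Total = 20.0836 - 5.8077 = 14.2759


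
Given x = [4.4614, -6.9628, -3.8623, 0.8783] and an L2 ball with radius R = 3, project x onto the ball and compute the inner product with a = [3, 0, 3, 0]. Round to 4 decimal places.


Step 1: Compute ||x|| (intermediates to 6 decimals).
||x|| = sqrt(4.4614^2 + (-6.9628)^2 + (-3.8623)^2 + 0.8783^2) = 9.169157
Step 2: Project.
Since ||x|| > R, scale = R/||x|| = 3/9.169157 = 0.327184, proj(x) = scale * x
proj(x) = [1.459699, -2.278117, -1.263683, 0.287366]
Step 3: Dot product.
a^T * proj(x) = 3*1.459699 + 0*(-2.278117) + 3*(-1.263683) + 0*0.287366 = 0.588


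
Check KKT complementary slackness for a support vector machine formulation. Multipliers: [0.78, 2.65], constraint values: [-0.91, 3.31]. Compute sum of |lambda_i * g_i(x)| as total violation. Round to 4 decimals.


KKT complementary slackness check:
lambda_1 * g_1 = 0.78 * -0.91 = -0.7098
lambda_2 * g_2 = 2.65 * 3.31 = 8.7715
Total violation = 0.7098 + 8.7715 = 9.4813


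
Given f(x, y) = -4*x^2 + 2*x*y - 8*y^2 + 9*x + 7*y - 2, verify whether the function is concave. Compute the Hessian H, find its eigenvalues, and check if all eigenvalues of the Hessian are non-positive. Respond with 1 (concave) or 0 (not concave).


The Hessian of f(x,y) = -4*x^2 + 2*x*y - 8*y^2 + 9*x + 7*y - 2 is:
H = [[-8, 2], [2, -16]]
Trace = -8 - 16 = -24
Determinant = -8*-16 - (2)^2 = 124
Discriminant = (-24)^2 - 4*124 = 80.0
Eigenvalues: lambda_1 = -16.4721, lambda_2 = -7.5279
The function is concave.

1


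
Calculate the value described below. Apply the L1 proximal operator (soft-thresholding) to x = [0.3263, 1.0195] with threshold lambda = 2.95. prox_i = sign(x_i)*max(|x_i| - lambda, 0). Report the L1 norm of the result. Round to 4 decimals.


Soft-thresholding with lambda = 2.95:
prox(0.3263) = sign(0.3263)*max(|0.3263| - 2.95, 0) = 0.0
prox(1.0195) = sign(1.0195)*max(|1.0195| - 2.95, 0) = 0.0
prox(x) = [0.0, 0.0]
||prox(x)||_1 = 0.0 + 0.0 = 0.0


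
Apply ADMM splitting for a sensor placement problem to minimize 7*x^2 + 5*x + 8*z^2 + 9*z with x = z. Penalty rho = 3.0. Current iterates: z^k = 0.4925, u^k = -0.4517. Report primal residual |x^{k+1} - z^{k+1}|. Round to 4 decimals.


ADMM iteration with rho = 3.0, z^k = 0.4925, u^k = -0.4517
Step 1: x-update.
Minimize 7*x^2 + 5*x + (3.0/2)*(x - 0.4925 - 0.4517)^2
FOC: (2*7 + 3.0)*x = -5 + 3.0*(0.4925 + 0.4517)
x^{k+1} = -0.1275
Step 2: z-update.
Minimize 8*z^2 + 9*z + (3.0/2)*(-0.1275 - z - 0.4517)^2
FOC: (2*8 + 3.0)*z = -9 + 3.0*(-0.1275 - 0.4517)
z^{k+1} = -0.5651
Step 3: u-update.
u^{k+1} = -0.4517 - 0.1275 + 0.5651 = -0.0141
Step 4: Primal residual = |-0.1275 + 0.5651| = 0.4376


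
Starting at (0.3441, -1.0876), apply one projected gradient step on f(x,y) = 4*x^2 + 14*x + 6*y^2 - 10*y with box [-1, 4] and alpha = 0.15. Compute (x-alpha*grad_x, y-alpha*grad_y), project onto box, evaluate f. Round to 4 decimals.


Step 1: Compute gradient at (0.3441, -1.0876).
grad_x = 2*4*0.3441 + 14 = 16.7528
grad_y = 2*6*-1.0876 - 10 = -23.0512
Step 2: Gradient step.
x_raw = 0.3441 - 0.15*16.7528 = -2.1688
y_raw = -1.0876 - 0.15*-23.0512 = 2.3701
Step 3: Project onto [-1, 4].
x_proj = clip(-2.1688) = -1.0
y_proj = clip(2.3701) = 2.3701
Step 4: Evaluate f.
f(-1.0, 2.3701) = 0.0029


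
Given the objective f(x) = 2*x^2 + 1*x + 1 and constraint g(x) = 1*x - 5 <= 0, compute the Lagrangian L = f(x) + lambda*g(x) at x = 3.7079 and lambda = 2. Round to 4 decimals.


Step 1: Evaluate f(x).
f(3.7079) = 2*3.7079^2 + 1*3.7079 + 1 = 32.2049
Step 2: Evaluate g(x).
g(3.7079) = 1*3.7079 - 5 = -1.2921
Step 3: Compute Lagrangian.
L = 32.2049 + 2*-1.2921 = 29.6207


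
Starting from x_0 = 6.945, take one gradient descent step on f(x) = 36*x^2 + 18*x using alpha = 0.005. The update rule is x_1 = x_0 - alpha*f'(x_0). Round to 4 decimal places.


We compute the gradient at x_0 and apply the update.
f'(x) = 72*x + 18
f'(6.945) = 72*6.945 + 18 = 518.04
x_1 = 6.945 - 0.005*518.04 = 4.3548


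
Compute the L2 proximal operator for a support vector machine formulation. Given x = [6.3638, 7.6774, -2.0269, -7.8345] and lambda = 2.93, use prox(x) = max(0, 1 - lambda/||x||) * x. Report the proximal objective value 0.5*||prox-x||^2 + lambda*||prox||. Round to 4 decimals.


Step 1: Compute ||x||.
||x|| = 12.8424
Step 2: Compute scaling factor.
scale = max(0, 1 - 2.93/12.8424) = 0.7719
Step 3: prox(x) = [4.9119, 5.9258, -1.5645, -6.0471]
||prox(x)|| = 9.9124
Step 4: Proximal objective.
0.5*||prox-x||^2 = 4.2925
lambda*||prox|| = 29.0433
Total = 33.3359


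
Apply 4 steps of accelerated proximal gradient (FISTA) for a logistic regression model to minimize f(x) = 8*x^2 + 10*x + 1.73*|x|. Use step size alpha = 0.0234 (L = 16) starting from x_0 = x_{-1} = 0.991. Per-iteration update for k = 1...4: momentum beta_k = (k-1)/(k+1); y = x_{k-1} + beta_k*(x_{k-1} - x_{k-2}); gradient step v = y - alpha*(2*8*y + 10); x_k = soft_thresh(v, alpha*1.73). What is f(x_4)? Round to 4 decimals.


FISTA on f(x) = 8*x^2 + 10*x + 1.73*|x|
L = 16, alpha = 0.0234
Iteration 1: beta = 0.0, y = 0.991 + 0.0*(0.991 - 0.991) = 0.991
  grad(y) = 25.856, v = y - alpha*grad = 0.386
  prox(v) = soft_thresh(0.386, 0.0405) = 0.3455
Iteration 2: beta = 0.3333, y = 0.3455 + 0.3333*(0.3455 - 0.991) = 0.1303
  grad(y) = 12.0851, v = y - alpha*grad = -0.1525
  prox(v) = soft_thresh(-0.1525, 0.0405) = -0.112
Iteration 3: beta = 0.5, y = -0.112 + 0.5*(-0.112 - 0.3455) = -0.3407
  grad(y) = 4.5483, v = y - alpha*grad = -0.4472
  prox(v) = soft_thresh(-0.4472, 0.0405) = -0.4067
Iteration 4: beta = 0.6, y = -0.4067 + 0.6*(-0.4067 + 0.112) = -0.5835
  grad(y) = 0.6641, v = y - alpha*grad = -0.599
  prox(v) = soft_thresh(-0.599, 0.0405) = -0.5586
f(x_4) = 8*(-0.5586)^2 + 10*(-0.5586) + 1.73*|-0.5586| = -2.1234


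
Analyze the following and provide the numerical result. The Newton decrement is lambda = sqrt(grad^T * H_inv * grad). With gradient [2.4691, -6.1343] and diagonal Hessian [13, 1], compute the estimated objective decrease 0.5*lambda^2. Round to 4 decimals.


Step 1: H is diagonal, so H^(-1) * g = [0.1899, -6.1343].
Step 2: g^T H^(-1) g = sum_i g_i^2 / H_ii
  = (2.4691)^2/13 + (-6.1343)^2/1
  = 0.469 + 37.6296 = 38.0986
Step 3: Objective decrease = 0.5 * g^T H^(-1) g = 19.0493


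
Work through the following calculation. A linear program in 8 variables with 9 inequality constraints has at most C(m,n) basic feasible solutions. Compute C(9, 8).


Each vertex corresponds to some choice of n active constraints out of m, so the number of vertices is at most C(m, n) = m! / (n!(m-n)!).
m = 9, n = 8
Numerator: 9 * 8 * 7 * 6 * 5 * 4 * 3 * 2
Denominator: 8! = 40320
C(9, 8) = 9


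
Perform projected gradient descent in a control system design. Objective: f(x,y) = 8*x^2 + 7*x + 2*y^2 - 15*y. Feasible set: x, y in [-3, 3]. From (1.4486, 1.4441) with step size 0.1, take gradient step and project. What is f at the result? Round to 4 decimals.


Step 1: Compute gradient at (1.4486, 1.4441).
grad_x = 2*8*1.4486 + 7 = 30.1776
grad_y = 2*2*1.4441 - 15 = -9.2236
Step 2: Gradient step.
x_raw = 1.4486 - 0.1*30.1776 = -1.5692
y_raw = 1.4441 - 0.1*-9.2236 = 2.3665
Step 3: Project onto [-3, 3].
x_proj = clip(-1.5692) = -1.5692
y_proj = clip(2.3665) = 2.3665
Step 4: Evaluate f.
f(-1.5692, 2.3665) = -15.5826


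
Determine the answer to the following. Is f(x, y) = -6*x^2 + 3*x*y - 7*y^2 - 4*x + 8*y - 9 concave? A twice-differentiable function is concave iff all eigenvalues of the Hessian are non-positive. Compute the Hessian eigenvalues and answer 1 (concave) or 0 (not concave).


The Hessian of f(x,y) = -6*x^2 + 3*x*y - 7*y^2 - 4*x + 8*y - 9 is:
H = [[-12, 3], [3, -14]]
Trace = -12 - 14 = -26
Determinant = -12*-14 - (3)^2 = 159
Discriminant = (-26)^2 - 4*159 = 40.0
Eigenvalues: lambda_1 = -16.1623, lambda_2 = -9.8377
The function is concave.

1


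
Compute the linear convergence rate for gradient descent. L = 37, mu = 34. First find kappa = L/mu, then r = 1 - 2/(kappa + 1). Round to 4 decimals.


Step 1: Compute the condition number.
kappa = L/mu = 37/34 = 1.0882
Step 2: Compute the convergence rate.
r = 1 - 2/(kappa + 1) = 1 - 2*mu/(L + mu) = (L - mu)/(L + mu) = 3/71 = 0.0423


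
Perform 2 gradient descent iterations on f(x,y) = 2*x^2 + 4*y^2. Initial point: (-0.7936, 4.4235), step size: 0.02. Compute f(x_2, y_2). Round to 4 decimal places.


Gradient descent on f(x,y) = 2*x^2 + 4*y^2.
Starting point: (-0.7936, 4.4235), alpha = 0.02
Step 1: grad_x = 2*2*-0.7936 = -3.1744, grad_y = 2*4*4.4235 = 35.388
  x_1 = -0.7936 - 0.02*-3.1744 = -0.7301
  y_1 = 4.4235 - 0.02*35.388 = 3.7157
Step 2: grad_x = 2*2*-0.7301 = -2.9204, grad_y = 2*4*3.7157 = 29.7259
  x_2 = -0.7301 - 0.02*-2.9204 = -0.6717
  y_2 = 3.7157 - 0.02*29.7259 = 3.1212
f(-0.6717, 3.1212) = 2*(-0.6717)^2 + 4*3.1212^2 = 39.8705


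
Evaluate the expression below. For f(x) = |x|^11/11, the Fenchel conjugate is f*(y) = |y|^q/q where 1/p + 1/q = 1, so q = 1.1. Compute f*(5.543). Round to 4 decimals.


The conjugate exponent q satisfies 1/p + 1/q = 1.
p = 11, so q = 11/(11 - 1) = 1.1
|y|^q = 5.543^1.1 = 6.5784
f*(5.543) = 6.5784 / 1.1 = 5.9804


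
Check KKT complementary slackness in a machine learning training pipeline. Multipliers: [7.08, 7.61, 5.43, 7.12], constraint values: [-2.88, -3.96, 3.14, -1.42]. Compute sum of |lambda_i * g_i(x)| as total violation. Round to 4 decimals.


KKT complementary slackness check:
lambda_1 * g_1 = 7.08 * -2.88 = -20.3904
lambda_2 * g_2 = 7.61 * -3.96 = -30.1356
lambda_3 * g_3 = 5.43 * 3.14 = 17.0502
lambda_4 * g_4 = 7.12 * -1.42 = -10.1104
Total violation = 20.3904 + 30.1356 + 17.0502 + 10.1104 = 77.6866


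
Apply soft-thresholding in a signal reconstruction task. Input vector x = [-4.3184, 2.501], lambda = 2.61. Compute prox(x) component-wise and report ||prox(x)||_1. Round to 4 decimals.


Soft-thresholding with lambda = 2.61:
prox(-4.3184) = sign(-4.3184)*max(|-4.3184| - 2.61, 0) = -1.7084
prox(2.501) = sign(2.501)*max(|2.501| - 2.61, 0) = 0.0
prox(x) = [-1.7084, 0.0]
||prox(x)||_1 = 1.7084 + 0.0 = 1.7084


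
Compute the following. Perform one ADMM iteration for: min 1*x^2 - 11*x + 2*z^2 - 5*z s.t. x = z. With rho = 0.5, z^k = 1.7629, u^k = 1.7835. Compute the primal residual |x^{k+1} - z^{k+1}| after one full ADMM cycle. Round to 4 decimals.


ADMM iteration with rho = 0.5, z^k = 1.7629, u^k = 1.7835
Step 1: x-update.
Minimize 1*x^2 - 11*x + (0.5/2)*(x - 1.7629 + 1.7835)^2
FOC: (2*1 + 0.5)*x = 11 + 0.5*(1.7629 - 1.7835)
x^{k+1} = 4.3959
Step 2: z-update.
Minimize 2*z^2 - 5*z + (0.5/2)*(4.3959 - z + 1.7835)^2
FOC: (2*2 + 0.5)*z = 5 + 0.5*(4.3959 + 1.7835)
z^{k+1} = 1.7977
Step 3: u-update.
u^{k+1} = 1.7835 + 4.3959 - 1.7977 = 4.3817
Step 4: Primal residual = |4.3959 - 1.7977| = 2.5982


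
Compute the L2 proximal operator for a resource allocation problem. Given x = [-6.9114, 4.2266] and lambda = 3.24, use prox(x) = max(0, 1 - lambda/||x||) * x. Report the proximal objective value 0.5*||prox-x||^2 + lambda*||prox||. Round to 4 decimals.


Step 1: Compute ||x||.
||x|| = 8.1013
Step 2: Compute scaling factor.
scale = max(0, 1 - 3.24/8.1013) = 0.6001
Step 3: prox(x) = [-4.1473, 2.5362]
||prox(x)|| = 4.8613
Step 4: Proximal objective.
0.5*||prox-x||^2 = 5.2488
lambda*||prox|| = 15.7506
Total = 20.9995


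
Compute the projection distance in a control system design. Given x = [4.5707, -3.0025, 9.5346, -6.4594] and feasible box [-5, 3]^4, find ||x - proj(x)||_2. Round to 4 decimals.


Project each component onto [-5, 3].
clip(4.5707) = 3.0, clip(-3.0025) = -3.0025, clip(9.5346) = 3.0, clip(-6.4594) = -5.0
Projection = [3.0, -3.0025, 3.0, -5.0]
Squared diffs: [2.4671, 0.0, 42.701, 2.1298]
Distance = sqrt(47.2979) = 6.8774


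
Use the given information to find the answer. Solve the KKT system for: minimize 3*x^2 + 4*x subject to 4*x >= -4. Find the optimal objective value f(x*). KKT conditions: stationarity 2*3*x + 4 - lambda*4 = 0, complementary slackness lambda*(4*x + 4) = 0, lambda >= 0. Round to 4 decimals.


Step 1: Try lambda = 0 (constraint inactive).
Stationarity: 2*3*x + 4 = 0
x* = -4/(2*3) = -2/3 = -0.6667 (rounded; the exact value -2/3 is used below)
Check constraint: 4*-0.6667 = -2.6668 >= -4 -- satisfied.
Step 2: Compute optimal value.
f(x*) = 3*(-2/3)^2 + 4*(-2/3) = -1.3333


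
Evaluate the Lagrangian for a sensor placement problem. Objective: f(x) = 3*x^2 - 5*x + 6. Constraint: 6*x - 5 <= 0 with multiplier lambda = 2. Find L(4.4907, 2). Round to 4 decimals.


Step 1: Evaluate f(x).
f(4.4907) = 3*4.4907^2 - 5*4.4907 + 6 = 44.0457
Step 2: Evaluate g(x).
g(4.4907) = 6*4.4907 - 5 = 21.9442
Step 3: Compute Lagrangian.
L = 44.0457 + 2*21.9442 = 87.9341


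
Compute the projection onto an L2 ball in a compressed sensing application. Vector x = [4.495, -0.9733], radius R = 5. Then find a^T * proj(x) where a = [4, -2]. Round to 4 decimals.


Step 1: Compute ||x|| (intermediates to 6 decimals).
||x|| = sqrt(4.495^2 + (-0.9733)^2) = 4.599167
Step 2: Project.
Since ||x|| <= R, proj = x (no scaling needed).
proj(x) = [4.495, -0.9733]
Step 3: Dot product.
a^T * proj(x) = 4*4.495 - 2*(-0.9733) = 19.9266
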